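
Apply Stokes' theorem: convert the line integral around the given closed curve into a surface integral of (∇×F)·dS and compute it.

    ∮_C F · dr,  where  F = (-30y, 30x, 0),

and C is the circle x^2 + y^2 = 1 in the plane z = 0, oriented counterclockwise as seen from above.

Let S be the flat disk x^2 + y^2 ≤ 1 in the plane z = 0, with upward unit normal n̂ = ẑ. By Stokes' theorem,

    ∮_C F · dr = ∬_S (∇ × F) · n̂ dS = ∬_D (curl F)_z dA,

where D is the disk x^2 + y^2 ≤ 1.

Compute the curl of F = (-30y, 30x, 0):
    (∇ × F)_x = ∂F_z/∂y - ∂F_y/∂z = 0,
    (∇ × F)_y = ∂F_x/∂z - ∂F_z/∂x = 0,
    (∇ × F)_z = ∂F_y/∂x - ∂F_x/∂y = 60.

On z = 0, (curl F)_z = 60.

Convert to polar (x = r cos θ, y = r sin θ, dA = r dr dθ); the integrand becomes 60, so

    ∬_D (curl F)_z dA = ∫_0^{2π} ∫_0^{1} (60) · r dr dθ.

Inner (r from 0 to 1): 30.
Outer (θ from 0 to 2π): 60π.

Therefore ∮_C F · dr = 60π.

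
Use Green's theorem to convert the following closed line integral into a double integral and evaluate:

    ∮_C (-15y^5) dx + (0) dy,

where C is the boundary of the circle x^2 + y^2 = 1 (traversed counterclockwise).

Green's theorem converts the closed line integral into a double integral over the enclosed region D:

    ∮_C P dx + Q dy = ∬_D (∂Q/∂x - ∂P/∂y) dA.

Here P = -15y^5, Q = 0, so

    ∂Q/∂x = 0,    ∂P/∂y = -75y^4,
    ∂Q/∂x - ∂P/∂y = 75y^4.

D is the region x^2 + y^2 ≤ 1. Evaluating the double integral:

In polar coordinates (x = r cos θ, y = r sin θ, dA = r dr dθ) the integrand becomes 75r^4sin(θ)^4, so

    ∬_D (75y^4) dA = ∫_0^{2π} ∫_0^{1} (75r^4sin(θ)^4) · r dr dθ.

Inner (r from 0 to 1): 25sin(θ)^4/2.
Outer (θ from 0 to 2π): 75π/8.

Therefore ∮_C P dx + Q dy = 75π/8.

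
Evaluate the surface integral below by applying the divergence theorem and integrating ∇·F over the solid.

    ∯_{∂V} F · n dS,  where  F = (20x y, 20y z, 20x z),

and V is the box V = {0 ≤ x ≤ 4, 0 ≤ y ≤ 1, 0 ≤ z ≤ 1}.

By the divergence theorem,

    ∯_{∂V} F · n dS = ∭_V (∇ · F) dV.

Compute the divergence:
    ∇ · F = ∂F_x/∂x + ∂F_y/∂y + ∂F_z/∂z = 20y + 20z + 20x = 20x + 20y + 20z.

V is a rectangular box, so dV = dx dy dz with 0 ≤ x ≤ 4, 0 ≤ y ≤ 1, 0 ≤ z ≤ 1.

Integrate (20x + 20y + 20z) over V as an iterated integral:

    ∭_V (∇·F) dV = ∫_0^{4} ∫_0^{1} ∫_0^{1} (20x + 20y + 20z) dz dy dx.

Inner (z from 0 to 1): 20x + 20y + 10.
Middle (y from 0 to 1): 20x + 20.
Outer (x from 0 to 4): 240.

Therefore ∯_{∂V} F · n dS = 240.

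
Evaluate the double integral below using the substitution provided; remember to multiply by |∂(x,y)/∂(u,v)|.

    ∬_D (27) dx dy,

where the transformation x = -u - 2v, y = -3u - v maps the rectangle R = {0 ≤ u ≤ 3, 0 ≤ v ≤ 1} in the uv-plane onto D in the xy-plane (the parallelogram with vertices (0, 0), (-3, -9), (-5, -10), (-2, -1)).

Compute the Jacobian determinant of (x, y) with respect to (u, v):

    ∂(x,y)/∂(u,v) = | -1  -2 | = (-1)(-1) - (-2)(-3) = -5.
                   | -3  -1 |

Its absolute value is |J| = 5 (the area scaling factor).

Substituting x = -u - 2v, y = -3u - v into the integrand,

    27 → 27,

so the integral becomes

    ∬_R (27) · |J| du dv = ∫_0^3 ∫_0^1 (135) dv du.

Inner (v): 135.
Outer (u): 405.

Therefore ∬_D (27) dx dy = 405.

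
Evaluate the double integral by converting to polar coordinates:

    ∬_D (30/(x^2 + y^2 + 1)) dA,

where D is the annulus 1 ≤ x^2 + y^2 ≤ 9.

The region D is 1 ≤ r ≤ 3, 0 ≤ θ ≤ 2π in polar coordinates, where x = r cos(θ), y = r sin(θ), and dA = r dr dθ.

Under the substitution, the integrand becomes 30/(r^2 + 1), so

    ∬_D (30/(x^2 + y^2 + 1)) dA = ∫_{0}^{2π} ∫_{1}^{3} (30/(r^2 + 1)) · r dr dθ.

Inner integral (in r): ∫_{1}^{3} (30/(r^2 + 1)) · r dr = log(30517578125).

Outer integral (in θ): ∫_{0}^{2π} (log(30517578125)) dθ = 30π log(5).

Therefore ∬_D (30/(x^2 + y^2 + 1)) dA = 30π log(5).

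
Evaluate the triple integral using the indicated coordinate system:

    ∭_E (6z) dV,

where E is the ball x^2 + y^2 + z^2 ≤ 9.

In spherical coordinates, x = ρ sin(φ) cos(θ), y = ρ sin(φ) sin(θ), z = ρ cos(φ), and dV = ρ^2 sin(φ) dρ dφ dθ.

The integrand becomes 6ρ cos(φ), so

    ∭_E (6z) dV = ∫_{0}^{2π} ∫_{0}^{π} ∫_{0}^{3} (6ρ cos(φ)) · ρ^2 sin(φ) dρ dφ dθ.

Inner (ρ): 243sin(2φ)/4.
Middle (φ): 0.
Outer (θ): 0.

Therefore the triple integral equals 0.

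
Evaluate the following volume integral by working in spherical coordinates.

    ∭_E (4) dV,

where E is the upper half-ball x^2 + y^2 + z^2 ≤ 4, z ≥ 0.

In spherical coordinates, x = ρ sin(φ) cos(θ), y = ρ sin(φ) sin(θ), z = ρ cos(φ), and dV = ρ^2 sin(φ) dρ dφ dθ.

The integrand becomes 4, so

    ∭_E (4) dV = ∫_{0}^{2π} ∫_{0}^{π/2} ∫_{0}^{2} (4) · ρ^2 sin(φ) dρ dφ dθ.

Inner (ρ): 32sin(φ)/3.
Middle (φ): 32/3.
Outer (θ): 64π/3.

Therefore the triple integral equals 64π/3.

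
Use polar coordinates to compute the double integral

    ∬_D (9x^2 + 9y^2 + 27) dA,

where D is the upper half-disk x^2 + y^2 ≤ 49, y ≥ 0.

The region D is 0 ≤ r ≤ 7, 0 ≤ θ ≤ π in polar coordinates, where x = r cos(θ), y = r sin(θ), and dA = r dr dθ.

Under the substitution, the integrand becomes 9r^2 + 27, so

    ∬_D (9x^2 + 9y^2 + 27) dA = ∫_{0}^{π} ∫_{0}^{7} (9r^2 + 27) · r dr dθ.

Inner integral (in r): ∫_{0}^{7} (9r^2 + 27) · r dr = 24255/4.

Outer integral (in θ): ∫_{0}^{π} (24255/4) dθ = 24255π/4.

Therefore ∬_D (9x^2 + 9y^2 + 27) dA = 24255π/4.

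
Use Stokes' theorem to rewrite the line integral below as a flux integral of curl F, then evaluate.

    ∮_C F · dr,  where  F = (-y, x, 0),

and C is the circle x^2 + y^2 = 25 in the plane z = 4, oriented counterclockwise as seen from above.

Let S be the flat disk x^2 + y^2 ≤ 25 in the plane z = 4, with upward unit normal n̂ = ẑ. By Stokes' theorem,

    ∮_C F · dr = ∬_S (∇ × F) · n̂ dS = ∬_D (curl F)_z dA,

where D is the disk x^2 + y^2 ≤ 25.

Compute the curl of F = (-y, x, 0):
    (∇ × F)_x = ∂F_z/∂y - ∂F_y/∂z = 0,
    (∇ × F)_y = ∂F_x/∂z - ∂F_z/∂x = 0,
    (∇ × F)_z = ∂F_y/∂x - ∂F_x/∂y = 2.

On z = 4, (curl F)_z = 2.

Convert to polar (x = r cos θ, y = r sin θ, dA = r dr dθ); the integrand becomes 2, so

    ∬_D (curl F)_z dA = ∫_0^{2π} ∫_0^{5} (2) · r dr dθ.

Inner (r from 0 to 5): 25.
Outer (θ from 0 to 2π): 50π.

Therefore ∮_C F · dr = 50π.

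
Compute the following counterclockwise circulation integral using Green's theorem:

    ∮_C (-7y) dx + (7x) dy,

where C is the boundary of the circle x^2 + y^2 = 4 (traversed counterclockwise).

Green's theorem converts the closed line integral into a double integral over the enclosed region D:

    ∮_C P dx + Q dy = ∬_D (∂Q/∂x - ∂P/∂y) dA.

Here P = -7y, Q = 7x, so

    ∂Q/∂x = 7,    ∂P/∂y = -7,
    ∂Q/∂x - ∂P/∂y = 14.

D is the region x^2 + y^2 ≤ 4. Evaluating the double integral:

In polar coordinates (x = r cos θ, y = r sin θ, dA = r dr dθ) the integrand becomes 14, so

    ∬_D (14) dA = ∫_0^{2π} ∫_0^{2} (14) · r dr dθ.

Inner (r from 0 to 2): 28.
Outer (θ from 0 to 2π): 56π.

Therefore ∮_C P dx + Q dy = 56π.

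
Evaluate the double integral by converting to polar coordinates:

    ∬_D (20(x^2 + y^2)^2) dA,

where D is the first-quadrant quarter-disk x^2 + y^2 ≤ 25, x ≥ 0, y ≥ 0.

The region D is 0 ≤ r ≤ 5, 0 ≤ θ ≤ π/2 in polar coordinates, where x = r cos(θ), y = r sin(θ), and dA = r dr dθ.

Under the substitution, the integrand becomes 20r^4, so

    ∬_D (20(x^2 + y^2)^2) dA = ∫_{0}^{π/2} ∫_{0}^{5} (20r^4) · r dr dθ.

Inner integral (in r): ∫_{0}^{5} (20r^4) · r dr = 156250/3.

Outer integral (in θ): ∫_{0}^{π/2} (156250/3) dθ = 78125π/3.

Therefore ∬_D (20(x^2 + y^2)^2) dA = 78125π/3.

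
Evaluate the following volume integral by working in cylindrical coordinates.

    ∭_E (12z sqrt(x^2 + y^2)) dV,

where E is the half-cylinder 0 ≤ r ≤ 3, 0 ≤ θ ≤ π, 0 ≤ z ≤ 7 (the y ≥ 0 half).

In cylindrical coordinates, x = r cos(θ), y = r sin(θ), z = z, and dV = r dr dθ dz.

The integrand becomes 12r z, so

    ∭_E (12z sqrt(x^2 + y^2)) dV = ∫_{0}^{π} ∫_{0}^{3} ∫_{0}^{7} (12r z) · r dz dr dθ.

Inner (z): 294r^2.
Middle (r from 0 to 3): 2646.
Outer (θ): 2646π.

Therefore the triple integral equals 2646π.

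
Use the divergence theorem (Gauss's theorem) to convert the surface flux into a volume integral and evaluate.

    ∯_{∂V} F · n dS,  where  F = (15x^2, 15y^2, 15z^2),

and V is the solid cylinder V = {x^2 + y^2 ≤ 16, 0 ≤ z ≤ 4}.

By the divergence theorem,

    ∯_{∂V} F · n dS = ∭_V (∇ · F) dV.

Compute the divergence:
    ∇ · F = ∂F_x/∂x + ∂F_y/∂y + ∂F_z/∂z = 30x + 30y + 30z.

In cylindrical coordinates, x = r cos(θ), y = r sin(θ), z = z, dV = r dr dθ dz, with 0 ≤ r ≤ 4, 0 ≤ θ ≤ 2π, 0 ≤ z ≤ 4.

The integrand, after substitution and multiplying by the volume element, becomes (30sqrt(2)r sin(θ + π/4) + 30z) · r, so

    ∭_V (∇·F) dV = ∫_0^{2π} ∫_0^{4} ∫_0^{4} (30sqrt(2)r sin(θ + π/4) + 30z) · r dz dr dθ.

Inner (z from 0 to 4): 120r (sqrt(2)r sin(θ + π/4) + 2).
Middle (r from 0 to 4): 2560sqrt(2)sin(θ + π/4) + 1920.
Outer (θ from 0 to 2π): 3840π.

Therefore ∯_{∂V} F · n dS = 3840π.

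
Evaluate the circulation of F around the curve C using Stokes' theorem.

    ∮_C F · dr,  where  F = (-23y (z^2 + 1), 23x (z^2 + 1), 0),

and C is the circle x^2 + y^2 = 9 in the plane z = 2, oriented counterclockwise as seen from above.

Let S be the flat disk x^2 + y^2 ≤ 9 in the plane z = 2, with upward unit normal n̂ = ẑ. By Stokes' theorem,

    ∮_C F · dr = ∬_S (∇ × F) · n̂ dS = ∬_D (curl F)_z dA,

where D is the disk x^2 + y^2 ≤ 9.

Compute the curl of F = (-23y (z^2 + 1), 23x (z^2 + 1), 0):
    (∇ × F)_x = ∂F_z/∂y - ∂F_y/∂z = -46x z,
    (∇ × F)_y = ∂F_x/∂z - ∂F_z/∂x = -46y z,
    (∇ × F)_z = ∂F_y/∂x - ∂F_x/∂y = 46z^2 + 46.

On z = 2, (curl F)_z = 230.

Convert to polar (x = r cos θ, y = r sin θ, dA = r dr dθ); the integrand becomes 230, so

    ∬_D (curl F)_z dA = ∫_0^{2π} ∫_0^{3} (230) · r dr dθ.

Inner (r from 0 to 3): 1035.
Outer (θ from 0 to 2π): 2070π.

Therefore ∮_C F · dr = 2070π.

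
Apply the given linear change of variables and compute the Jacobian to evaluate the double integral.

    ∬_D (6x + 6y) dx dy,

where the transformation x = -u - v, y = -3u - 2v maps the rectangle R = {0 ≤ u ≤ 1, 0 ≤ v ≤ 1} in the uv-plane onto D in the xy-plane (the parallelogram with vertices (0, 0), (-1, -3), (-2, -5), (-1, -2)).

Compute the Jacobian determinant of (x, y) with respect to (u, v):

    ∂(x,y)/∂(u,v) = | -1  -1 | = (-1)(-2) - (-1)(-3) = -1.
                   | -3  -2 |

Its absolute value is |J| = 1 (the area scaling factor).

Substituting x = -u - v, y = -3u - 2v into the integrand,

    6x + 6y → -24u - 18v,

so the integral becomes

    ∬_R (-24u - 18v) · |J| du dv = ∫_0^1 ∫_0^1 (-24u - 18v) dv du.

Inner (v): -24u - 9.
Outer (u): -21.

Therefore ∬_D (6x + 6y) dx dy = -21.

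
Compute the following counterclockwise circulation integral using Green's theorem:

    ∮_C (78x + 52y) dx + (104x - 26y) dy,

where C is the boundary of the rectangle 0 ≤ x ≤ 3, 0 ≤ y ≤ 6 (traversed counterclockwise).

Green's theorem converts the closed line integral into a double integral over the enclosed region D:

    ∮_C P dx + Q dy = ∬_D (∂Q/∂x - ∂P/∂y) dA.

Here P = 78x + 52y, Q = 104x - 26y, so

    ∂Q/∂x = 104,    ∂P/∂y = 52,
    ∂Q/∂x - ∂P/∂y = 52.

D is the region 0 ≤ x ≤ 3, 0 ≤ y ≤ 6. Evaluating the double integral:

    ∬_D (52) dA = ∫_0^{3} ∫_0^{6} (52) dy dx.

Inner (y from 0 to 6): 312.
Outer (x from 0 to 3): 936.

Therefore ∮_C P dx + Q dy = 936.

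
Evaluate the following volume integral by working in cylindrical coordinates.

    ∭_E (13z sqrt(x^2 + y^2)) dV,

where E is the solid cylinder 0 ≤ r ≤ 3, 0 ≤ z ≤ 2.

In cylindrical coordinates, x = r cos(θ), y = r sin(θ), z = z, and dV = r dr dθ dz.

The integrand becomes 13r z, so

    ∭_E (13z sqrt(x^2 + y^2)) dV = ∫_{0}^{2π} ∫_{0}^{3} ∫_{0}^{2} (13r z) · r dz dr dθ.

Inner (z): 26r^2.
Middle (r from 0 to 3): 234.
Outer (θ): 468π.

Therefore the triple integral equals 468π.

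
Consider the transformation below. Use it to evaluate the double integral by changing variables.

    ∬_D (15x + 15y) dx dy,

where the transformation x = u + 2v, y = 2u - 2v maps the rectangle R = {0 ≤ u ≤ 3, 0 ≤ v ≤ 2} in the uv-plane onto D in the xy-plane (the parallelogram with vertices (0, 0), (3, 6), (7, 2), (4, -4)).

Compute the Jacobian determinant of (x, y) with respect to (u, v):

    ∂(x,y)/∂(u,v) = | 1  2 | = (1)(-2) - (2)(2) = -6.
                   | 2  -2 |

Its absolute value is |J| = 6 (the area scaling factor).

Substituting x = u + 2v, y = 2u - 2v into the integrand,

    15x + 15y → 45u,

so the integral becomes

    ∬_R (45u) · |J| du dv = ∫_0^3 ∫_0^2 (270u) dv du.

Inner (v): 540u.
Outer (u): 2430.

Therefore ∬_D (15x + 15y) dx dy = 2430.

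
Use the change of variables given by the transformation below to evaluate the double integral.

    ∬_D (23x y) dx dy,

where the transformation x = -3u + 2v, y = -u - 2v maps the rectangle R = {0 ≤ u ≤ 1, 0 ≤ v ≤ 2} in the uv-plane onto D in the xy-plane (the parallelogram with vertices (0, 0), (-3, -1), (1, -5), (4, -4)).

Compute the Jacobian determinant of (x, y) with respect to (u, v):

    ∂(x,y)/∂(u,v) = | -3  2 | = (-3)(-2) - (2)(-1) = 8.
                   | -1  -2 |

Its absolute value is |J| = 8 (the area scaling factor).

Substituting x = -3u + 2v, y = -u - 2v into the integrand,

    23x y → 69u^2 + 92u v - 92v^2,

so the integral becomes

    ∬_R (69u^2 + 92u v - 92v^2) · |J| du dv = ∫_0^1 ∫_0^2 (552u^2 + 736u v - 736v^2) dv du.

Inner (v): 1104u^2 + 1472u - 5888/3.
Outer (u): -2576/3.

Therefore ∬_D (23x y) dx dy = -2576/3.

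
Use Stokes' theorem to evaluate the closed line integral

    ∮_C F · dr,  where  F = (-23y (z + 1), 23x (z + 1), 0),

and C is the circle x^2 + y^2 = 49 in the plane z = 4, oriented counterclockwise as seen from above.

Let S be the flat disk x^2 + y^2 ≤ 49 in the plane z = 4, with upward unit normal n̂ = ẑ. By Stokes' theorem,

    ∮_C F · dr = ∬_S (∇ × F) · n̂ dS = ∬_D (curl F)_z dA,

where D is the disk x^2 + y^2 ≤ 49.

Compute the curl of F = (-23y (z + 1), 23x (z + 1), 0):
    (∇ × F)_x = ∂F_z/∂y - ∂F_y/∂z = -23x,
    (∇ × F)_y = ∂F_x/∂z - ∂F_z/∂x = -23y,
    (∇ × F)_z = ∂F_y/∂x - ∂F_x/∂y = 46z + 46.

On z = 4, (curl F)_z = 230.

Convert to polar (x = r cos θ, y = r sin θ, dA = r dr dθ); the integrand becomes 230, so

    ∬_D (curl F)_z dA = ∫_0^{2π} ∫_0^{7} (230) · r dr dθ.

Inner (r from 0 to 7): 5635.
Outer (θ from 0 to 2π): 11270π.

Therefore ∮_C F · dr = 11270π.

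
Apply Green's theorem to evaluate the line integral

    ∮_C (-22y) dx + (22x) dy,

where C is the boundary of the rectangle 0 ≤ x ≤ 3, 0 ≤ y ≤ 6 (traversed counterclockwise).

Green's theorem converts the closed line integral into a double integral over the enclosed region D:

    ∮_C P dx + Q dy = ∬_D (∂Q/∂x - ∂P/∂y) dA.

Here P = -22y, Q = 22x, so

    ∂Q/∂x = 22,    ∂P/∂y = -22,
    ∂Q/∂x - ∂P/∂y = 44.

D is the region 0 ≤ x ≤ 3, 0 ≤ y ≤ 6. Evaluating the double integral:

    ∬_D (44) dA = ∫_0^{3} ∫_0^{6} (44) dy dx.

Inner (y from 0 to 6): 264.
Outer (x from 0 to 3): 792.

Therefore ∮_C P dx + Q dy = 792.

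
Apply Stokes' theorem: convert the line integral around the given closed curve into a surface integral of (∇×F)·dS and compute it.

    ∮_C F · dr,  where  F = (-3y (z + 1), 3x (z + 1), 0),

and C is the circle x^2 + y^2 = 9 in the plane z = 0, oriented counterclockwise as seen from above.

Let S be the flat disk x^2 + y^2 ≤ 9 in the plane z = 0, with upward unit normal n̂ = ẑ. By Stokes' theorem,

    ∮_C F · dr = ∬_S (∇ × F) · n̂ dS = ∬_D (curl F)_z dA,

where D is the disk x^2 + y^2 ≤ 9.

Compute the curl of F = (-3y (z + 1), 3x (z + 1), 0):
    (∇ × F)_x = ∂F_z/∂y - ∂F_y/∂z = -3x,
    (∇ × F)_y = ∂F_x/∂z - ∂F_z/∂x = -3y,
    (∇ × F)_z = ∂F_y/∂x - ∂F_x/∂y = 6z + 6.

On z = 0, (curl F)_z = 6.

Convert to polar (x = r cos θ, y = r sin θ, dA = r dr dθ); the integrand becomes 6, so

    ∬_D (curl F)_z dA = ∫_0^{2π} ∫_0^{3} (6) · r dr dθ.

Inner (r from 0 to 3): 27.
Outer (θ from 0 to 2π): 54π.

Therefore ∮_C F · dr = 54π.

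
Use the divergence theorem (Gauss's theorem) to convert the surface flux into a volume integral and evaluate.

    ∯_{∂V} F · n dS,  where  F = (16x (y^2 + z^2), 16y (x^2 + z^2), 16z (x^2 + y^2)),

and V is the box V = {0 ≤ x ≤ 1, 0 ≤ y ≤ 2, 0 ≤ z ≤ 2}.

By the divergence theorem,

    ∯_{∂V} F · n dS = ∭_V (∇ · F) dV.

Compute the divergence:
    ∇ · F = ∂F_x/∂x + ∂F_y/∂y + ∂F_z/∂z = 16y^2 + 16z^2 + 16x^2 + 16z^2 + 16x^2 + 16y^2 = 32x^2 + 32y^2 + 32z^2.

V is a rectangular box, so dV = dx dy dz with 0 ≤ x ≤ 1, 0 ≤ y ≤ 2, 0 ≤ z ≤ 2.

Integrate (32x^2 + 32y^2 + 32z^2) over V as an iterated integral:

    ∭_V (∇·F) dV = ∫_0^{1} ∫_0^{2} ∫_0^{2} (32x^2 + 32y^2 + 32z^2) dz dy dx.

Inner (z from 0 to 2): 64x^2 + 64y^2 + 256/3.
Middle (y from 0 to 2): 128x^2 + 1024/3.
Outer (x from 0 to 1): 384.

Therefore ∯_{∂V} F · n dS = 384.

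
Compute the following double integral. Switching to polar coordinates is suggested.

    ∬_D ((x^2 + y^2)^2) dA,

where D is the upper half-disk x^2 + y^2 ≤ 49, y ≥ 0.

The region D is 0 ≤ r ≤ 7, 0 ≤ θ ≤ π in polar coordinates, where x = r cos(θ), y = r sin(θ), and dA = r dr dθ.

Under the substitution, the integrand becomes r^4, so

    ∬_D ((x^2 + y^2)^2) dA = ∫_{0}^{π} ∫_{0}^{7} (r^4) · r dr dθ.

Inner integral (in r): ∫_{0}^{7} (r^4) · r dr = 117649/6.

Outer integral (in θ): ∫_{0}^{π} (117649/6) dθ = 117649π/6.

Therefore ∬_D ((x^2 + y^2)^2) dA = 117649π/6.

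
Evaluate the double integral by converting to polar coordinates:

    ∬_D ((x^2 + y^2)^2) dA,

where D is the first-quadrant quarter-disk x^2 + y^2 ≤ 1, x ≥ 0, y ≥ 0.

The region D is 0 ≤ r ≤ 1, 0 ≤ θ ≤ π/2 in polar coordinates, where x = r cos(θ), y = r sin(θ), and dA = r dr dθ.

Under the substitution, the integrand becomes r^4, so

    ∬_D ((x^2 + y^2)^2) dA = ∫_{0}^{π/2} ∫_{0}^{1} (r^4) · r dr dθ.

Inner integral (in r): ∫_{0}^{1} (r^4) · r dr = 1/6.

Outer integral (in θ): ∫_{0}^{π/2} (1/6) dθ = π/12.

Therefore ∬_D ((x^2 + y^2)^2) dA = π/12.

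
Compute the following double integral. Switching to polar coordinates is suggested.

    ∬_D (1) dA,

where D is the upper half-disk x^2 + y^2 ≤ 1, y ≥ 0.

The region D is 0 ≤ r ≤ 1, 0 ≤ θ ≤ π in polar coordinates, where x = r cos(θ), y = r sin(θ), and dA = r dr dθ.

Under the substitution, the integrand becomes 1, so

    ∬_D (1) dA = ∫_{0}^{π} ∫_{0}^{1} (1) · r dr dθ.

Inner integral (in r): ∫_{0}^{1} (1) · r dr = 1/2.

Outer integral (in θ): ∫_{0}^{π} (1/2) dθ = π/2.

Therefore ∬_D (1) dA = π/2.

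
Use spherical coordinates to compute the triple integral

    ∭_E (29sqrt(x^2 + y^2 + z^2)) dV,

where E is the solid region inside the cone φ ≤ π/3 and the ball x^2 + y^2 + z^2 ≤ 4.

In spherical coordinates, x = ρ sin(φ) cos(θ), y = ρ sin(φ) sin(θ), z = ρ cos(φ), and dV = ρ^2 sin(φ) dρ dφ dθ.

The integrand becomes 29ρ, so

    ∭_E (29sqrt(x^2 + y^2 + z^2)) dV = ∫_{0}^{2π} ∫_{0}^{π/3} ∫_{0}^{2} (29ρ) · ρ^2 sin(φ) dρ dφ dθ.

Inner (ρ): 116sin(φ).
Middle (φ): 58.
Outer (θ): 116π.

Therefore the triple integral equals 116π.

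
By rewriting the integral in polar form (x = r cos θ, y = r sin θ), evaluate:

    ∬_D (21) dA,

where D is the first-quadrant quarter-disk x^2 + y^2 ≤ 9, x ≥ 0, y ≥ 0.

The region D is 0 ≤ r ≤ 3, 0 ≤ θ ≤ π/2 in polar coordinates, where x = r cos(θ), y = r sin(θ), and dA = r dr dθ.

Under the substitution, the integrand becomes 21, so

    ∬_D (21) dA = ∫_{0}^{π/2} ∫_{0}^{3} (21) · r dr dθ.

Inner integral (in r): ∫_{0}^{3} (21) · r dr = 189/2.

Outer integral (in θ): ∫_{0}^{π/2} (189/2) dθ = 189π/4.

Therefore ∬_D (21) dA = 189π/4.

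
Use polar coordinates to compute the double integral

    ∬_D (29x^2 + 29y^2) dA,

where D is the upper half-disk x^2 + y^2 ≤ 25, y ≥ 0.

The region D is 0 ≤ r ≤ 5, 0 ≤ θ ≤ π in polar coordinates, where x = r cos(θ), y = r sin(θ), and dA = r dr dθ.

Under the substitution, the integrand becomes 29r^2, so

    ∬_D (29x^2 + 29y^2) dA = ∫_{0}^{π} ∫_{0}^{5} (29r^2) · r dr dθ.

Inner integral (in r): ∫_{0}^{5} (29r^2) · r dr = 18125/4.

Outer integral (in θ): ∫_{0}^{π} (18125/4) dθ = 18125π/4.

Therefore ∬_D (29x^2 + 29y^2) dA = 18125π/4.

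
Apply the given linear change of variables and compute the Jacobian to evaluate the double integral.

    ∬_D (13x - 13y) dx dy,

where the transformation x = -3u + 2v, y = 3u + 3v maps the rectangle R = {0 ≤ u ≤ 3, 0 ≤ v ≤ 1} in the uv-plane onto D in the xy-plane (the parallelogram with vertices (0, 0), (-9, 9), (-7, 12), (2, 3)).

Compute the Jacobian determinant of (x, y) with respect to (u, v):

    ∂(x,y)/∂(u,v) = | -3  2 | = (-3)(3) - (2)(3) = -15.
                   | 3  3 |

Its absolute value is |J| = 15 (the area scaling factor).

Substituting x = -3u + 2v, y = 3u + 3v into the integrand,

    13x - 13y → -78u - 13v,

so the integral becomes

    ∬_R (-78u - 13v) · |J| du dv = ∫_0^3 ∫_0^1 (-1170u - 195v) dv du.

Inner (v): -1170u - 195/2.
Outer (u): -11115/2.

Therefore ∬_D (13x - 13y) dx dy = -11115/2.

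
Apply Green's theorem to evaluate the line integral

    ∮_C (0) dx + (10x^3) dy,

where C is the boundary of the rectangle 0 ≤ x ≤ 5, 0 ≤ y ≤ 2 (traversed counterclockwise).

Green's theorem converts the closed line integral into a double integral over the enclosed region D:

    ∮_C P dx + Q dy = ∬_D (∂Q/∂x - ∂P/∂y) dA.

Here P = 0, Q = 10x^3, so

    ∂Q/∂x = 30x^2,    ∂P/∂y = 0,
    ∂Q/∂x - ∂P/∂y = 30x^2.

D is the region 0 ≤ x ≤ 5, 0 ≤ y ≤ 2. Evaluating the double integral:

    ∬_D (30x^2) dA = ∫_0^{5} ∫_0^{2} (30x^2) dy dx.

Inner (y from 0 to 2): 60x^2.
Outer (x from 0 to 5): 2500.

Therefore ∮_C P dx + Q dy = 2500.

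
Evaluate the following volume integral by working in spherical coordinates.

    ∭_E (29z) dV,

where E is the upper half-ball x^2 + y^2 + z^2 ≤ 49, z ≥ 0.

In spherical coordinates, x = ρ sin(φ) cos(θ), y = ρ sin(φ) sin(θ), z = ρ cos(φ), and dV = ρ^2 sin(φ) dρ dφ dθ.

The integrand becomes 29ρ cos(φ), so

    ∭_E (29z) dV = ∫_{0}^{2π} ∫_{0}^{π/2} ∫_{0}^{7} (29ρ cos(φ)) · ρ^2 sin(φ) dρ dφ dθ.

Inner (ρ): 69629sin(2φ)/8.
Middle (φ): 69629/8.
Outer (θ): 69629π/4.

Therefore the triple integral equals 69629π/4.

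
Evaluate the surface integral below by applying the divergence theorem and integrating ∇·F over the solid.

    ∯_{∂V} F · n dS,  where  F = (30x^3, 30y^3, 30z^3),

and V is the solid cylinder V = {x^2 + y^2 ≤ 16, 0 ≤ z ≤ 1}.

By the divergence theorem,

    ∯_{∂V} F · n dS = ∭_V (∇ · F) dV.

Compute the divergence:
    ∇ · F = ∂F_x/∂x + ∂F_y/∂y + ∂F_z/∂z = 90x^2 + 90y^2 + 90z^2.

In cylindrical coordinates, x = r cos(θ), y = r sin(θ), z = z, dV = r dr dθ dz, with 0 ≤ r ≤ 4, 0 ≤ θ ≤ 2π, 0 ≤ z ≤ 1.

The integrand, after substitution and multiplying by the volume element, becomes (90r^2 + 90z^2) · r, so

    ∭_V (∇·F) dV = ∫_0^{2π} ∫_0^{4} ∫_0^{1} (90r^2 + 90z^2) · r dz dr dθ.

Inner (z from 0 to 1): 90r^3 + 30r.
Middle (r from 0 to 4): 6000.
Outer (θ from 0 to 2π): 12000π.

Therefore ∯_{∂V} F · n dS = 12000π.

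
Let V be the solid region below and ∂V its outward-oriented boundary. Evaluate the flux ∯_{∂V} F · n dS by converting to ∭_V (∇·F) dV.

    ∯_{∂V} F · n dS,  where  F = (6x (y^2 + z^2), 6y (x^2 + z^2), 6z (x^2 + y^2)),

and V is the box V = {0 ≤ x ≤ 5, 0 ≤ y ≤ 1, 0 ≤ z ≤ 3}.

By the divergence theorem,

    ∯_{∂V} F · n dS = ∭_V (∇ · F) dV.

Compute the divergence:
    ∇ · F = ∂F_x/∂x + ∂F_y/∂y + ∂F_z/∂z = 6y^2 + 6z^2 + 6x^2 + 6z^2 + 6x^2 + 6y^2 = 12x^2 + 12y^2 + 12z^2.

V is a rectangular box, so dV = dx dy dz with 0 ≤ x ≤ 5, 0 ≤ y ≤ 1, 0 ≤ z ≤ 3.

Integrate (12x^2 + 12y^2 + 12z^2) over V as an iterated integral:

    ∭_V (∇·F) dV = ∫_0^{5} ∫_0^{1} ∫_0^{3} (12x^2 + 12y^2 + 12z^2) dz dy dx.

Inner (z from 0 to 3): 36x^2 + 36y^2 + 108.
Middle (y from 0 to 1): 36x^2 + 120.
Outer (x from 0 to 5): 2100.

Therefore ∯_{∂V} F · n dS = 2100.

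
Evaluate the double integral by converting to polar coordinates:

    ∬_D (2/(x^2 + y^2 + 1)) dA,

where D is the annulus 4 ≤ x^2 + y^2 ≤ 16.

The region D is 2 ≤ r ≤ 4, 0 ≤ θ ≤ 2π in polar coordinates, where x = r cos(θ), y = r sin(θ), and dA = r dr dθ.

Under the substitution, the integrand becomes 2/(r^2 + 1), so

    ∬_D (2/(x^2 + y^2 + 1)) dA = ∫_{0}^{2π} ∫_{2}^{4} (2/(r^2 + 1)) · r dr dθ.

Inner integral (in r): ∫_{2}^{4} (2/(r^2 + 1)) · r dr = log(17/5).

Outer integral (in θ): ∫_{0}^{2π} (log(17/5)) dθ = log((17/5)^(2π)).

Therefore ∬_D (2/(x^2 + y^2 + 1)) dA = log((17/5)^(2π)).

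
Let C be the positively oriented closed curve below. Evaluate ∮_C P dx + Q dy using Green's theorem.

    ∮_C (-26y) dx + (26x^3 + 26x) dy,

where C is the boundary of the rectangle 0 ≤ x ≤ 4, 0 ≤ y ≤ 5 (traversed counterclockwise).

Green's theorem converts the closed line integral into a double integral over the enclosed region D:

    ∮_C P dx + Q dy = ∬_D (∂Q/∂x - ∂P/∂y) dA.

Here P = -26y, Q = 26x^3 + 26x, so

    ∂Q/∂x = 78x^2 + 26,    ∂P/∂y = -26,
    ∂Q/∂x - ∂P/∂y = 78x^2 + 52.

D is the region 0 ≤ x ≤ 4, 0 ≤ y ≤ 5. Evaluating the double integral:

    ∬_D (78x^2 + 52) dA = ∫_0^{4} ∫_0^{5} (78x^2 + 52) dy dx.

Inner (y from 0 to 5): 390x^2 + 260.
Outer (x from 0 to 4): 9360.

Therefore ∮_C P dx + Q dy = 9360.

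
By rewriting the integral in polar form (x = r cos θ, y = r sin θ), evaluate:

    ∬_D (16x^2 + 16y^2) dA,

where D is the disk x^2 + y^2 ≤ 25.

The region D is 0 ≤ r ≤ 5, 0 ≤ θ ≤ 2π in polar coordinates, where x = r cos(θ), y = r sin(θ), and dA = r dr dθ.

Under the substitution, the integrand becomes 16r^2, so

    ∬_D (16x^2 + 16y^2) dA = ∫_{0}^{2π} ∫_{0}^{5} (16r^2) · r dr dθ.

Inner integral (in r): ∫_{0}^{5} (16r^2) · r dr = 2500.

Outer integral (in θ): ∫_{0}^{2π} (2500) dθ = 5000π.

Therefore ∬_D (16x^2 + 16y^2) dA = 5000π.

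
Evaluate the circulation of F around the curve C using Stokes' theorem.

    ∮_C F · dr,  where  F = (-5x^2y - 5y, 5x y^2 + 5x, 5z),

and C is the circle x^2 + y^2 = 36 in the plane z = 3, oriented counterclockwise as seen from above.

Let S be the flat disk x^2 + y^2 ≤ 36 in the plane z = 3, with upward unit normal n̂ = ẑ. By Stokes' theorem,

    ∮_C F · dr = ∬_S (∇ × F) · n̂ dS = ∬_D (curl F)_z dA,

where D is the disk x^2 + y^2 ≤ 36.

Compute the curl of F = (-5x^2y - 5y, 5x y^2 + 5x, 5z):
    (∇ × F)_x = ∂F_z/∂y - ∂F_y/∂z = 0,
    (∇ × F)_y = ∂F_x/∂z - ∂F_z/∂x = 0,
    (∇ × F)_z = ∂F_y/∂x - ∂F_x/∂y = 5x^2 + 5y^2 + 10.

On z = 3, (curl F)_z = 5x^2 + 5y^2 + 10.

Convert to polar (x = r cos θ, y = r sin θ, dA = r dr dθ); the integrand becomes 5r^2 + 10, so

    ∬_D (curl F)_z dA = ∫_0^{2π} ∫_0^{6} (5r^2 + 10) · r dr dθ.

Inner (r from 0 to 6): 1800.
Outer (θ from 0 to 2π): 3600π.

Therefore ∮_C F · dr = 3600π.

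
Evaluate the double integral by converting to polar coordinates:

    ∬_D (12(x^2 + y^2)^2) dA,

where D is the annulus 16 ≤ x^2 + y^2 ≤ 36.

The region D is 4 ≤ r ≤ 6, 0 ≤ θ ≤ 2π in polar coordinates, where x = r cos(θ), y = r sin(θ), and dA = r dr dθ.

Under the substitution, the integrand becomes 12r^4, so

    ∬_D (12(x^2 + y^2)^2) dA = ∫_{0}^{2π} ∫_{4}^{6} (12r^4) · r dr dθ.

Inner integral (in r): ∫_{4}^{6} (12r^4) · r dr = 85120.

Outer integral (in θ): ∫_{0}^{2π} (85120) dθ = 170240π.

Therefore ∬_D (12(x^2 + y^2)^2) dA = 170240π.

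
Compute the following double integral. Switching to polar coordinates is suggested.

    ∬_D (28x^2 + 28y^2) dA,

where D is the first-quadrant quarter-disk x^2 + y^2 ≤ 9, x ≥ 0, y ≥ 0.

The region D is 0 ≤ r ≤ 3, 0 ≤ θ ≤ π/2 in polar coordinates, where x = r cos(θ), y = r sin(θ), and dA = r dr dθ.

Under the substitution, the integrand becomes 28r^2, so

    ∬_D (28x^2 + 28y^2) dA = ∫_{0}^{π/2} ∫_{0}^{3} (28r^2) · r dr dθ.

Inner integral (in r): ∫_{0}^{3} (28r^2) · r dr = 567.

Outer integral (in θ): ∫_{0}^{π/2} (567) dθ = 567π/2.

Therefore ∬_D (28x^2 + 28y^2) dA = 567π/2.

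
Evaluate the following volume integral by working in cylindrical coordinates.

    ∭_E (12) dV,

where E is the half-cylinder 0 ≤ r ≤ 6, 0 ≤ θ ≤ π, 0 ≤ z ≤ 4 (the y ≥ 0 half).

In cylindrical coordinates, x = r cos(θ), y = r sin(θ), z = z, and dV = r dr dθ dz.

The integrand becomes 12, so

    ∭_E (12) dV = ∫_{0}^{π} ∫_{0}^{6} ∫_{0}^{4} (12) · r dz dr dθ.

Inner (z): 48r.
Middle (r from 0 to 6): 864.
Outer (θ): 864π.

Therefore the triple integral equals 864π.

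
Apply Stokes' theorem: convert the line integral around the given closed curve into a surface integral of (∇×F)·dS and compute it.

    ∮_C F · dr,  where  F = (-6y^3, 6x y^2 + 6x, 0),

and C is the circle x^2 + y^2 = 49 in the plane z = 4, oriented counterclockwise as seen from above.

Let S be the flat disk x^2 + y^2 ≤ 49 in the plane z = 4, with upward unit normal n̂ = ẑ. By Stokes' theorem,

    ∮_C F · dr = ∬_S (∇ × F) · n̂ dS = ∬_D (curl F)_z dA,

where D is the disk x^2 + y^2 ≤ 49.

Compute the curl of F = (-6y^3, 6x y^2 + 6x, 0):
    (∇ × F)_x = ∂F_z/∂y - ∂F_y/∂z = 0,
    (∇ × F)_y = ∂F_x/∂z - ∂F_z/∂x = 0,
    (∇ × F)_z = ∂F_y/∂x - ∂F_x/∂y = 24y^2 + 6.

On z = 4, (curl F)_z = 24y^2 + 6.

Convert to polar (x = r cos θ, y = r sin θ, dA = r dr dθ); the integrand becomes 24r^2sin(θ)^2 + 6, so

    ∬_D (curl F)_z dA = ∫_0^{2π} ∫_0^{7} (24r^2sin(θ)^2 + 6) · r dr dθ.

Inner (r from 0 to 7): 14406sin(θ)^2 + 147.
Outer (θ from 0 to 2π): 14700π.

Therefore ∮_C F · dr = 14700π.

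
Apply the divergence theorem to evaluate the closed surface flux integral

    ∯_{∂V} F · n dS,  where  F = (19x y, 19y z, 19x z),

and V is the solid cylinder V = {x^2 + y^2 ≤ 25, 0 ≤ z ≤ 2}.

By the divergence theorem,

    ∯_{∂V} F · n dS = ∭_V (∇ · F) dV.

Compute the divergence:
    ∇ · F = ∂F_x/∂x + ∂F_y/∂y + ∂F_z/∂z = 19y + 19z + 19x = 19x + 19y + 19z.

In cylindrical coordinates, x = r cos(θ), y = r sin(θ), z = z, dV = r dr dθ dz, with 0 ≤ r ≤ 5, 0 ≤ θ ≤ 2π, 0 ≤ z ≤ 2.

The integrand, after substitution and multiplying by the volume element, becomes (19sqrt(2)r sin(θ + π/4) + 19z) · r, so

    ∭_V (∇·F) dV = ∫_0^{2π} ∫_0^{5} ∫_0^{2} (19sqrt(2)r sin(θ + π/4) + 19z) · r dz dr dθ.

Inner (z from 0 to 2): 38r (sqrt(2)r sin(θ + π/4) + 1).
Middle (r from 0 to 5): 4750sqrt(2)sin(θ + π/4)/3 + 475.
Outer (θ from 0 to 2π): 950π.

Therefore ∯_{∂V} F · n dS = 950π.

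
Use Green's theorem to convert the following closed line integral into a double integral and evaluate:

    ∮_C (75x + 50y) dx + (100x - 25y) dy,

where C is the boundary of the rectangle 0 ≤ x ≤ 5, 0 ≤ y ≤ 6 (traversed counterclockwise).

Green's theorem converts the closed line integral into a double integral over the enclosed region D:

    ∮_C P dx + Q dy = ∬_D (∂Q/∂x - ∂P/∂y) dA.

Here P = 75x + 50y, Q = 100x - 25y, so

    ∂Q/∂x = 100,    ∂P/∂y = 50,
    ∂Q/∂x - ∂P/∂y = 50.

D is the region 0 ≤ x ≤ 5, 0 ≤ y ≤ 6. Evaluating the double integral:

    ∬_D (50) dA = ∫_0^{5} ∫_0^{6} (50) dy dx.

Inner (y from 0 to 6): 300.
Outer (x from 0 to 5): 1500.

Therefore ∮_C P dx + Q dy = 1500.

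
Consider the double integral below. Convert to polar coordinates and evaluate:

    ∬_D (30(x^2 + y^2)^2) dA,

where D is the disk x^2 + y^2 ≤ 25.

The region D is 0 ≤ r ≤ 5, 0 ≤ θ ≤ 2π in polar coordinates, where x = r cos(θ), y = r sin(θ), and dA = r dr dθ.

Under the substitution, the integrand becomes 30r^4, so

    ∬_D (30(x^2 + y^2)^2) dA = ∫_{0}^{2π} ∫_{0}^{5} (30r^4) · r dr dθ.

Inner integral (in r): ∫_{0}^{5} (30r^4) · r dr = 78125.

Outer integral (in θ): ∫_{0}^{2π} (78125) dθ = 156250π.

Therefore ∬_D (30(x^2 + y^2)^2) dA = 156250π.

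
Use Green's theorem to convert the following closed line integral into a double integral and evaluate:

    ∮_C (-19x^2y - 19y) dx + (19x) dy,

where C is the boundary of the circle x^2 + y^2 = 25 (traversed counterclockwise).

Green's theorem converts the closed line integral into a double integral over the enclosed region D:

    ∮_C P dx + Q dy = ∬_D (∂Q/∂x - ∂P/∂y) dA.

Here P = -19x^2y - 19y, Q = 19x, so

    ∂Q/∂x = 19,    ∂P/∂y = -19x^2 - 19,
    ∂Q/∂x - ∂P/∂y = 19x^2 + 38.

D is the region x^2 + y^2 ≤ 25. Evaluating the double integral:

In polar coordinates (x = r cos θ, y = r sin θ, dA = r dr dθ) the integrand becomes 19r^2cos(θ)^2 + 38, so

    ∬_D (19x^2 + 38) dA = ∫_0^{2π} ∫_0^{5} (19r^2cos(θ)^2 + 38) · r dr dθ.

Inner (r from 0 to 5): 11875cos(θ)^2/4 + 475.
Outer (θ from 0 to 2π): 15675π/4.

Therefore ∮_C P dx + Q dy = 15675π/4.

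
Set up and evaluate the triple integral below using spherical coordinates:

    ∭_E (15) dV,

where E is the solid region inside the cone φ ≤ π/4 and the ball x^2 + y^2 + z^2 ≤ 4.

In spherical coordinates, x = ρ sin(φ) cos(θ), y = ρ sin(φ) sin(θ), z = ρ cos(φ), and dV = ρ^2 sin(φ) dρ dφ dθ.

The integrand becomes 15, so

    ∭_E (15) dV = ∫_{0}^{2π} ∫_{0}^{π/4} ∫_{0}^{2} (15) · ρ^2 sin(φ) dρ dφ dθ.

Inner (ρ): 40sin(φ).
Middle (φ): 40 - 20sqrt(2).
Outer (θ): 40π (2 - sqrt(2)).

Therefore the triple integral equals 40π (2 - sqrt(2)).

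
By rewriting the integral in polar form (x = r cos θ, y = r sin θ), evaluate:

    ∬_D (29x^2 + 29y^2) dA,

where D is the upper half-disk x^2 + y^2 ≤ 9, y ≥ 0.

The region D is 0 ≤ r ≤ 3, 0 ≤ θ ≤ π in polar coordinates, where x = r cos(θ), y = r sin(θ), and dA = r dr dθ.

Under the substitution, the integrand becomes 29r^2, so

    ∬_D (29x^2 + 29y^2) dA = ∫_{0}^{π} ∫_{0}^{3} (29r^2) · r dr dθ.

Inner integral (in r): ∫_{0}^{3} (29r^2) · r dr = 2349/4.

Outer integral (in θ): ∫_{0}^{π} (2349/4) dθ = 2349π/4.

Therefore ∬_D (29x^2 + 29y^2) dA = 2349π/4.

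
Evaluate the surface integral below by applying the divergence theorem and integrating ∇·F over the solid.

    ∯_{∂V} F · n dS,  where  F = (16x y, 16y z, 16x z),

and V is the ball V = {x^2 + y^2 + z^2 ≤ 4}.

By the divergence theorem,

    ∯_{∂V} F · n dS = ∭_V (∇ · F) dV.

Compute the divergence:
    ∇ · F = ∂F_x/∂x + ∂F_y/∂y + ∂F_z/∂z = 16y + 16z + 16x = 16x + 16y + 16z.

In spherical coordinates, x = ρ sin(φ) cos(θ), y = ρ sin(φ) sin(θ), z = ρ cos(φ), dV = ρ^2 sin(φ) dρ dφ dθ, with 0 ≤ ρ ≤ 2, 0 ≤ φ ≤ π, 0 ≤ θ ≤ 2π.

The integrand, after substitution and multiplying by the volume element, becomes (16ρ (sqrt(2)sin(φ)sin(θ + π/4) + cos(φ))) · ρ^2 sin(φ), so

    ∭_V (∇·F) dV = ∫_0^{2π} ∫_0^{π} ∫_0^{2} (16ρ (sqrt(2)sin(φ)sin(θ + π/4) + cos(φ))) · ρ^2 sin(φ) dρ dφ dθ.

Inner (ρ from 0 to 2): 64(sqrt(2)sin(φ)sin(θ + π/4) + cos(φ))sin(φ).
Middle (φ from 0 to π): 32sqrt(2)π sin(θ + π/4).
Outer (θ from 0 to 2π): 0.

Therefore ∯_{∂V} F · n dS = 0.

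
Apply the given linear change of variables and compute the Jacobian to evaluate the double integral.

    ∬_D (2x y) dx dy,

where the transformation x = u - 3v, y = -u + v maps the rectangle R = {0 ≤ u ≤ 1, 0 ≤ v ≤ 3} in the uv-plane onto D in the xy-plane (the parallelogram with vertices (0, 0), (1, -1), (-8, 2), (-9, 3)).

Compute the Jacobian determinant of (x, y) with respect to (u, v):

    ∂(x,y)/∂(u,v) = | 1  -3 | = (1)(1) - (-3)(-1) = -2.
                   | -1  1 |

Its absolute value is |J| = 2 (the area scaling factor).

Substituting x = u - 3v, y = -u + v into the integrand,

    2x y → -2u^2 + 8u v - 6v^2,

so the integral becomes

    ∬_R (-2u^2 + 8u v - 6v^2) · |J| du dv = ∫_0^1 ∫_0^3 (-4u^2 + 16u v - 12v^2) dv du.

Inner (v): -12u^2 + 72u - 108.
Outer (u): -76.

Therefore ∬_D (2x y) dx dy = -76.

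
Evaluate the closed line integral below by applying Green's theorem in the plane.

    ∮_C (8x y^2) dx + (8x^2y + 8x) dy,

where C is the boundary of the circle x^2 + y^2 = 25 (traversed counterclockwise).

Green's theorem converts the closed line integral into a double integral over the enclosed region D:

    ∮_C P dx + Q dy = ∬_D (∂Q/∂x - ∂P/∂y) dA.

Here P = 8x y^2, Q = 8x^2y + 8x, so

    ∂Q/∂x = 16x y + 8,    ∂P/∂y = 16x y,
    ∂Q/∂x - ∂P/∂y = 8.

D is the region x^2 + y^2 ≤ 25. Evaluating the double integral:

In polar coordinates (x = r cos θ, y = r sin θ, dA = r dr dθ) the integrand becomes 8, so

    ∬_D (8) dA = ∫_0^{2π} ∫_0^{5} (8) · r dr dθ.

Inner (r from 0 to 5): 100.
Outer (θ from 0 to 2π): 200π.

Therefore ∮_C P dx + Q dy = 200π.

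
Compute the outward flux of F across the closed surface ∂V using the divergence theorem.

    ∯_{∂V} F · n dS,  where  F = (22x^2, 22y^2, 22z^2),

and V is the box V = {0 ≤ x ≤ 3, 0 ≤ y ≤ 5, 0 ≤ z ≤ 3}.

By the divergence theorem,

    ∯_{∂V} F · n dS = ∭_V (∇ · F) dV.

Compute the divergence:
    ∇ · F = ∂F_x/∂x + ∂F_y/∂y + ∂F_z/∂z = 44x + 44y + 44z.

V is a rectangular box, so dV = dx dy dz with 0 ≤ x ≤ 3, 0 ≤ y ≤ 5, 0 ≤ z ≤ 3.

Integrate (44x + 44y + 44z) over V as an iterated integral:

    ∭_V (∇·F) dV = ∫_0^{3} ∫_0^{5} ∫_0^{3} (44x + 44y + 44z) dz dy dx.

Inner (z from 0 to 3): 132x + 132y + 198.
Middle (y from 0 to 5): 660x + 2640.
Outer (x from 0 to 3): 10890.

Therefore ∯_{∂V} F · n dS = 10890.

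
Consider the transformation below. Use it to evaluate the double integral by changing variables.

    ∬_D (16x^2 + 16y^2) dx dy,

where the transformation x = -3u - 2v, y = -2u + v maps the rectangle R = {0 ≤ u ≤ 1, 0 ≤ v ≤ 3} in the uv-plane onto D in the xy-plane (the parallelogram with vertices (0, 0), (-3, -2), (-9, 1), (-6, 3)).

Compute the Jacobian determinant of (x, y) with respect to (u, v):

    ∂(x,y)/∂(u,v) = | -3  -2 | = (-3)(1) - (-2)(-2) = -7.
                   | -2  1 |

Its absolute value is |J| = 7 (the area scaling factor).

Substituting x = -3u - 2v, y = -2u + v into the integrand,

    16x^2 + 16y^2 → 208u^2 + 128u v + 80v^2,

so the integral becomes

    ∬_R (208u^2 + 128u v + 80v^2) · |J| du dv = ∫_0^1 ∫_0^3 (1456u^2 + 896u v + 560v^2) dv du.

Inner (v): 4368u^2 + 4032u + 5040.
Outer (u): 8512.

Therefore ∬_D (16x^2 + 16y^2) dx dy = 8512.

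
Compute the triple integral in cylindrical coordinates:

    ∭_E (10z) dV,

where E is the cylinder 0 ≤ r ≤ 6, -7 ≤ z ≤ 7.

In cylindrical coordinates, x = r cos(θ), y = r sin(θ), z = z, and dV = r dr dθ dz.

The integrand becomes 10z, so

    ∭_E (10z) dV = ∫_{0}^{2π} ∫_{0}^{6} ∫_{-7}^{7} (10z) · r dz dr dθ.

Inner (z): 0.
Middle (r from 0 to 6): 0.
Outer (θ): 0.

Therefore the triple integral equals 0.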